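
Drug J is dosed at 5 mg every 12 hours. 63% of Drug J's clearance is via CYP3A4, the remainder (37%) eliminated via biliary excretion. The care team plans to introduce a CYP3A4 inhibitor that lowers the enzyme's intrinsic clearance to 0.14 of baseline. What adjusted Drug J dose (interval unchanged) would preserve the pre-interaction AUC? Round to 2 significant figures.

The CYP3A4 pathway (63% of clearance) is reduced to 0.14× activity: 0.63 × 0.14 = 0.0882.
Non-CYP routes (37%) are unchanged.
CL_new/CL_old = 0.0882 + 0.37 = 0.4582.
Exposure is unchanged when dose changes in proportion to clearance. New dose = 5 mg × 0.4582 = 2.3 mg.

2.3 mg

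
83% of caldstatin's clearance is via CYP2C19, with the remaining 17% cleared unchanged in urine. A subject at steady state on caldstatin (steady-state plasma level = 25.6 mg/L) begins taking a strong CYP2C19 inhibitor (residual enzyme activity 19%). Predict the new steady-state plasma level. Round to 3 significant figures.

78.1 mg/L

The CYP2C19 pathway (83% of clearance) is reduced to 0.19× activity: 0.83 × 0.19 = 0.1577.
Non-CYP routes (17%) are unchanged.
New clearance relative to baseline: 0.1577 + 0.17 = 0.3277.
New steady-state plasma level = baseline ÷ relative clearance = 25.6 / 0.3277 = 78.1 mg/L.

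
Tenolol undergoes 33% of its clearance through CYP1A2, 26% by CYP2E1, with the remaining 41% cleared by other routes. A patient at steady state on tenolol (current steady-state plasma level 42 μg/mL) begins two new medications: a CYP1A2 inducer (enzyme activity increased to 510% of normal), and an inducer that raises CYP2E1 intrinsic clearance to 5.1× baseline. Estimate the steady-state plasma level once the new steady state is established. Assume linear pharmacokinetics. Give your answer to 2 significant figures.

CYP1A2: 0.33 × 5.1 = 1.683
CYP2E1: 0.26 × 5.1 = 1.326
Other: 0.41 (unchanged)
New clearance relative to baseline: 1.683 + 1.326 + 0.41 = 3.419.
Steady-state plasma level ∝ 1/CL: new value = 42 / 3.419 = 12 μg/mL.

12 μg/mL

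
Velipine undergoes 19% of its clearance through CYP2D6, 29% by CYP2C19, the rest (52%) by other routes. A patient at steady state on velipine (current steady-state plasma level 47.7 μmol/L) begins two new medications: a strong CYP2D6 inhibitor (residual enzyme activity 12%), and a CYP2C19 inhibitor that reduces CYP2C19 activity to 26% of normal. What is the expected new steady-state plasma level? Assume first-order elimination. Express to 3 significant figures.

77.2 μmol/L

The CYP2D6 pathway (19% of clearance) is reduced to 0.12× activity: 0.19 × 0.12 = 0.0228.
The CYP2C19 pathway (29% of clearance) falls to 0.26× activity: 0.29 × 0.26 = 0.0754.
The remaining 52% of clearance is unaffected.
CL_new/CL_old = 0.0228 + 0.0754 + 0.52 = 0.6182.
Steady-state plasma level ∝ 1/CL: new value = 47.7 / 0.6182 = 77.2 μmol/L.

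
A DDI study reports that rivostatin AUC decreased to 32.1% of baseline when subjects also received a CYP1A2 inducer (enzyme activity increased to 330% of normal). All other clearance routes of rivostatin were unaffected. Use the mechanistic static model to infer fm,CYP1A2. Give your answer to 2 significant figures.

0.92

CL'/CL = 1 / 0.321 = 3.115
3.3·fm + (1 − fm) = 3.115
fm = (3.115 − 1) / (3.3 − 1) = 0.92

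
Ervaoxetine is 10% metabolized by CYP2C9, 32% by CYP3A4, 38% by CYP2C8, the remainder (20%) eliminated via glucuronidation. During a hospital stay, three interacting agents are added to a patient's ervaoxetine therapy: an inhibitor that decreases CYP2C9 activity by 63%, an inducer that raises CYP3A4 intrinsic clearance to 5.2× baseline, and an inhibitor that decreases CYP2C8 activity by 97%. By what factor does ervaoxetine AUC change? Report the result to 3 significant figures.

0.523

The CYP2C9 pathway (10% of clearance) falls to 0.37× activity: 0.1 × 0.37 = 0.037.
The CYP3A4 pathway (32% of clearance) is boosted to 5.2× activity: 0.32 × 5.2 = 1.664.
The CYP2C8 pathway (38% of clearance) is reduced to 0.03× activity: 0.38 × 0.03 = 0.0114.
Non-CYP routes (20%) are unchanged.
Relative clearance = 0.037 + 1.664 + 0.0114 + 0.2 = 1.9124.
AUC ∝ 1/CL: fold-change = 1 / 1.9124 = 0.523.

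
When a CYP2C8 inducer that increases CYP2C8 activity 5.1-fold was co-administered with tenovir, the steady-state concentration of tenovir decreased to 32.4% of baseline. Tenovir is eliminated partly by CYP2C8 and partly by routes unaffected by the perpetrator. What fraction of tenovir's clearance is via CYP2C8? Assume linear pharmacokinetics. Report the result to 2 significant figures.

CL'/CL = 1 / 0.324 = 3.086
5.1·fm + (1 − fm) = 3.086
fm = (3.086 − 1) / (5.1 − 1) = 0.51

0.51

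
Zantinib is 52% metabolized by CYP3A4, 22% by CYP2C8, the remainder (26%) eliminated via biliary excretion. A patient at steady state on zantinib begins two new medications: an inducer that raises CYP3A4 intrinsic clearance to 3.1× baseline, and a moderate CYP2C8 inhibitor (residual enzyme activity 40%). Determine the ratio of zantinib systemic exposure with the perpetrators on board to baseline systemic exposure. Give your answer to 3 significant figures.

0.510

The CYP3A4 pathway (52% of clearance) increases to 3.1× activity: 0.52 × 3.1 = 1.612.
The CYP2C8 pathway (22% of clearance) is reduced to 0.4× activity: 0.22 × 0.4 = 0.088.
The remaining 26% of clearance is unaffected.
CL_new/CL_old = 1.612 + 0.088 + 0.26 = 1.96.
Net systemic exposure ratio = 1 / 1.96 = 0.510.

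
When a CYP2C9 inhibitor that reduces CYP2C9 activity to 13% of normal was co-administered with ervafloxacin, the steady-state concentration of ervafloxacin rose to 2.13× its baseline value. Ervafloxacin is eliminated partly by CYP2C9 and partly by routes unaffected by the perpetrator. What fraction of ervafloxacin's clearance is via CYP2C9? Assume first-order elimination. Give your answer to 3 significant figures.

Write x for the fraction cleared via CYP2C9. The observed steady-state concentration change means clearance fell to 1/2.13 = 0.4695 of baseline.
Setting x·0.13 + (1 − x) = 0.4695 and solving: x = (0.4695 − 1)/(0.13 − 1) = 0.610.

0.610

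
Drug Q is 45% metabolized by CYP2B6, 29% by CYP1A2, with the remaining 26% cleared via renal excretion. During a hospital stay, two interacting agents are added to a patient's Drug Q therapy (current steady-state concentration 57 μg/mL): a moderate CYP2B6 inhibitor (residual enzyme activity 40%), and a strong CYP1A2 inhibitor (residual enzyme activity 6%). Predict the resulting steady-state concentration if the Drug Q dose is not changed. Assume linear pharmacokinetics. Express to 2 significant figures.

The CYP2B6 pathway (45% of clearance) falls to 0.4× activity: 0.45 × 0.4 = 0.18.
The CYP1A2 pathway (29% of clearance) falls to 0.06× activity: 0.29 × 0.06 = 0.0174.
Non-CYP routes (26%) are unchanged.
New clearance relative to baseline: 0.18 + 0.0174 + 0.26 = 0.4574.
Steady-state concentration ∝ 1/CL: new value = 57 / 0.4574 = 1.2 × 10² μg/mL.

1.2 × 10² μg/mL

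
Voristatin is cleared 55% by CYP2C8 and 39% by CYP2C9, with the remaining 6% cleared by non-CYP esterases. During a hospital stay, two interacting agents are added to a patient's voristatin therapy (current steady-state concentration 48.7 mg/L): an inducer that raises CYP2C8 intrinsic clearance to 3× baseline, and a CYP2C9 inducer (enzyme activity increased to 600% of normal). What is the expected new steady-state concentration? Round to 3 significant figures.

12.0 mg/L

The CYP2C8 pathway (55% of clearance) is boosted to 3× activity: 0.55 × 3 = 1.65.
The CYP2C9 pathway (39% of clearance) rises to 6× activity: 0.39 × 6 = 2.34.
Non-CYP routes (6%) are unchanged.
Relative clearance = 1.65 + 2.34 + 0.06 = 4.05.
Dividing the baseline by the relative clearance: 48.7 / 4.05 = 12.0 mg/L.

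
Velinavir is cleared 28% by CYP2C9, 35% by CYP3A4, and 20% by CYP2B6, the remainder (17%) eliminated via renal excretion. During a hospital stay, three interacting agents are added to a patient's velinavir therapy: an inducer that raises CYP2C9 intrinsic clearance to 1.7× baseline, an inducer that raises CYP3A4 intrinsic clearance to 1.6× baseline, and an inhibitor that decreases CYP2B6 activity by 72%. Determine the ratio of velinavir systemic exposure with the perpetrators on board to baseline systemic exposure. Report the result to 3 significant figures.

The CYP2C9 pathway (28% of clearance) increases to 1.7× activity: 0.28 × 1.7 = 0.476.
The CYP3A4 pathway (35% of clearance) rises to 1.6× activity: 0.35 × 1.6 = 0.56.
The CYP2B6 pathway (20% of clearance) falls to 0.28× activity: 0.2 × 0.28 = 0.056.
The remaining 17% of clearance is unaffected.
CL_new/CL_old = 0.476 + 0.56 + 0.056 + 0.17 = 1.262.
Systemic exposure ∝ 1/CL: fold-change = 1 / 1.262 = 0.792.

0.792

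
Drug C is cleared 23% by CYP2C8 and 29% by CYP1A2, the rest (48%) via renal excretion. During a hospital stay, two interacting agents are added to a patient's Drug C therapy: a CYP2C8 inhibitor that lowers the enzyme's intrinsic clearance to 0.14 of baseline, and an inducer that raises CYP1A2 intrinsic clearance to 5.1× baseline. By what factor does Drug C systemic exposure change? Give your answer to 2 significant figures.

0.50

The CYP2C8 pathway (23% of clearance) falls to 0.14× activity: 0.23 × 0.14 = 0.0322.
The CYP1A2 pathway (29% of clearance) is boosted to 5.1× activity: 0.29 × 5.1 = 1.479.
Non-CYP routes (48%) are unchanged.
New clearance relative to baseline: 0.0322 + 1.479 + 0.48 = 1.9912.
Systemic exposure ∝ 1/CL: fold-change = 1 / 1.9912 = 0.50.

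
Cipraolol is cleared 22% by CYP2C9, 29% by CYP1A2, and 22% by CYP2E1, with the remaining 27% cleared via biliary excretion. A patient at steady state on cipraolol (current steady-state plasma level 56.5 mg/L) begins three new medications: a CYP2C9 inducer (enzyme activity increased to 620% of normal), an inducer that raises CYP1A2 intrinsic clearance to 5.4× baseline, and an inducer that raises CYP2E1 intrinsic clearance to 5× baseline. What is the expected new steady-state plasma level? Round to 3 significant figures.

13.1 mg/L

The CYP2C9 pathway (22% of clearance) is boosted to 6.2× activity: 0.22 × 6.2 = 1.364.
The CYP1A2 pathway (29% of clearance) rises to 5.4× activity: 0.29 × 5.4 = 1.566.
The CYP2E1 pathway (22% of clearance) rises to 5× activity: 0.22 × 5 = 1.1.
The remaining 27% of clearance is unaffected.
New clearance relative to baseline: 1.364 + 1.566 + 1.1 + 0.27 = 4.3.
Steady-state plasma level ∝ 1/CL: new value = 56.5 / 4.3 = 13.1 mg/L.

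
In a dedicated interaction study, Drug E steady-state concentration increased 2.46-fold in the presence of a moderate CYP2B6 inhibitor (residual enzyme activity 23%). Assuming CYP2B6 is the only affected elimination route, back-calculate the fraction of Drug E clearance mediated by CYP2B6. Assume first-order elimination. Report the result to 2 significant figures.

0.77

Let fm be the CYP2B6 fraction. New clearance relative to baseline = fm × 0.23 + (1 − fm).
Steady-state concentration ratio = 1 / (new CL fraction), so new CL fraction = 1 / 2.46 = 0.4065.
fm × 0.23 + 1 − fm = 0.4065  ⇒  fm × (0.23 − 1) = −0.5935  ⇒  fm = 0.77.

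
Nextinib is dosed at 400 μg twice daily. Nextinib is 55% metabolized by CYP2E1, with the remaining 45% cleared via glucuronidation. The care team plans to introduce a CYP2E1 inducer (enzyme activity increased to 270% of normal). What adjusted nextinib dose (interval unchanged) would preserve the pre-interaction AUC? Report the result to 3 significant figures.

774 μg

CYP2E1: 0.55 × 2.7 = 1.485
Other: 0.45 (unchanged)
CL_new/CL_old = 1.485 + 0.45 = 1.935.
To maintain the same steady-state level, dose must scale with clearance: new dose = 400 × 1.935 = 774 μg.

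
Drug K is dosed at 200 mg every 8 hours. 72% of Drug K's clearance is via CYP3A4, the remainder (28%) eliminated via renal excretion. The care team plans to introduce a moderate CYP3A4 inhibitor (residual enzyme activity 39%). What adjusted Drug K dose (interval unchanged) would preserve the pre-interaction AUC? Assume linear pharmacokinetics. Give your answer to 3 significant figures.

The CYP3A4 pathway (72% of clearance) drops to 0.39× activity: 0.72 × 0.39 = 0.2808.
Non-CYP routes (28%) are unchanged.
New clearance relative to baseline: 0.2808 + 0.28 = 0.5608.
To maintain the same steady-state level, dose must scale with clearance: new dose = 200 × 0.5608 = 112 mg.

112 mg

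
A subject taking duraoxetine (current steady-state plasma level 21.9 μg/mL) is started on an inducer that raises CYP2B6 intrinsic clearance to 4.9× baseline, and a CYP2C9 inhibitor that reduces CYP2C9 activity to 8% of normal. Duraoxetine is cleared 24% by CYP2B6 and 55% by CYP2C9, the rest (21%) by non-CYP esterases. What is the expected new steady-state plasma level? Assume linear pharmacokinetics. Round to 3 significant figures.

15.3 μg/mL

CYP2B6: 0.24 × 4.9 = 1.176
CYP2C9: 0.55 × 0.08 = 0.044
Other: 0.21 (unchanged)
CL_new/CL_old = 1.176 + 0.044 + 0.21 = 1.43.
Steady-state plasma level ∝ 1/CL: new value = 21.9 / 1.43 = 15.3 μg/mL.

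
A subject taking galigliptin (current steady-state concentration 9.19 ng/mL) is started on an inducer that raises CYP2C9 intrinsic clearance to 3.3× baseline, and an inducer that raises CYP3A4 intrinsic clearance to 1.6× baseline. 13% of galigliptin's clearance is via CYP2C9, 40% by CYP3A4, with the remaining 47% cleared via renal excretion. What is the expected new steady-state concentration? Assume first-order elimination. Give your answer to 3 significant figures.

The CYP2C9 pathway (13% of clearance) is boosted to 3.3× activity: 0.13 × 3.3 = 0.429.
The CYP3A4 pathway (40% of clearance) rises to 1.6× activity: 0.4 × 1.6 = 0.64.
Non-CYP routes (47%) are unchanged.
Relative clearance = 0.429 + 0.64 + 0.47 = 1.539.
Steady-state concentration ∝ 1/CL: new value = 9.19 / 1.539 = 5.97 ng/mL.

5.97 ng/mL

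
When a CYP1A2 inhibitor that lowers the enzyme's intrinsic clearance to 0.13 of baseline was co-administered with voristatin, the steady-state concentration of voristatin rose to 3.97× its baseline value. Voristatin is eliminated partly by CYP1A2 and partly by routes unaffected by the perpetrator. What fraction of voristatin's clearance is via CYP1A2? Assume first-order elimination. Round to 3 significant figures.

0.860

Let fm be the CYP1A2 fraction. New clearance relative to baseline = fm × 0.13 + (1 − fm).
Steady-state concentration ratio = 1 / (new CL fraction), so new CL fraction = 1 / 3.97 = 0.2519.
fm × 0.13 + 1 − fm = 0.2519  ⇒  fm × (0.13 − 1) = −0.7481  ⇒  fm = 0.860.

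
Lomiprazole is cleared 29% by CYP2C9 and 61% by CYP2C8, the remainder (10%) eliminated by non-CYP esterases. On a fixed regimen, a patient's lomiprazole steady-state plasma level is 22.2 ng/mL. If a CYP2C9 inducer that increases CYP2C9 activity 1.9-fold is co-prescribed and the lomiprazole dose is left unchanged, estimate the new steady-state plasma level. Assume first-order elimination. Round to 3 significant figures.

17.6 ng/mL

CYP2C9: 0.29 × 1.9 = 0.551
CYP2C8: 0.61 (unchanged)
Other: 0.1 (unchanged)
Relative clearance = 0.551 + 0.61 + 0.1 = 1.261.
Steady-state plasma level ∝ 1/CL, so new value = 22.2 / 1.261 = 17.6 ng/mL.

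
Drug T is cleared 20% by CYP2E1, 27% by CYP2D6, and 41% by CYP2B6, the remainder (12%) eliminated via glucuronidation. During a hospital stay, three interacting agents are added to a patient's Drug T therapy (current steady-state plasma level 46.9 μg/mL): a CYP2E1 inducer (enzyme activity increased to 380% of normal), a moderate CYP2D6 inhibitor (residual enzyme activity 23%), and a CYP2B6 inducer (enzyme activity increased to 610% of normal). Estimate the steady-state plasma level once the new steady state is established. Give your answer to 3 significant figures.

CYP2E1: 0.2 × 3.8 = 0.76
CYP2D6: 0.27 × 0.23 = 0.0621
CYP2B6: 0.41 × 6.1 = 2.501
Other: 0.12 (unchanged)
Relative clearance = 0.76 + 0.0621 + 2.501 + 0.12 = 3.4431.
Steady-state plasma level ∝ 1/CL: new value = 46.9 / 3.4431 = 13.6 μg/mL.

13.6 μg/mL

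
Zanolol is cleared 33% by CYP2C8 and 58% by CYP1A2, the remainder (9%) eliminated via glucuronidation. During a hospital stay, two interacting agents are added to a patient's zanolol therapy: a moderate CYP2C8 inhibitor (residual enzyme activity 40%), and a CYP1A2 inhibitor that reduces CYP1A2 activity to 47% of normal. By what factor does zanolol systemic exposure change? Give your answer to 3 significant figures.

2.02

The CYP2C8 pathway (33% of clearance) drops to 0.4× activity: 0.33 × 0.4 = 0.132.
The CYP1A2 pathway (58% of clearance) falls to 0.47× activity: 0.58 × 0.47 = 0.2726.
The remaining 9% of clearance is unaffected.
New clearance relative to baseline: 0.132 + 0.2726 + 0.09 = 0.4946.
Net systemic exposure ratio = 1 / 0.4946 = 2.02.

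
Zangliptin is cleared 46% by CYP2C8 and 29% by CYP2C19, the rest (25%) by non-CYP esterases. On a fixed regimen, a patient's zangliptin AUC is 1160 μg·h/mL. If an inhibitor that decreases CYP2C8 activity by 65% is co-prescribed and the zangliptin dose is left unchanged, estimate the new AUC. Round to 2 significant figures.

1.7 × 10³ μg·h/mL

The CYP2C8 pathway (46% of clearance) is reduced to 0.35× activity: 0.46 × 0.35 = 0.161.
CYP2C19 (29%) and the residual 25% are unaffected.
New clearance relative to baseline: 0.161 + 0.29 + 0.25 = 0.701.
New AUC = baseline ÷ relative clearance = 1160 / 0.701 = 1.7 × 10³ μg·h/mL.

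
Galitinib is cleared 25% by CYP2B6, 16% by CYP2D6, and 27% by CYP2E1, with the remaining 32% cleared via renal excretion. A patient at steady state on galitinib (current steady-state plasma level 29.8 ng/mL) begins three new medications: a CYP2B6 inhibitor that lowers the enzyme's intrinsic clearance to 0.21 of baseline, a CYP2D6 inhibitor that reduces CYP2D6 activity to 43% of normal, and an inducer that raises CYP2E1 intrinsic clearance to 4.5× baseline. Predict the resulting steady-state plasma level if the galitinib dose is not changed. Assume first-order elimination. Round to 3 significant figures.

18.0 ng/mL

The CYP2B6 pathway (25% of clearance) falls to 0.21× activity: 0.25 × 0.21 = 0.0525.
The CYP2D6 pathway (16% of clearance) falls to 0.43× activity: 0.16 × 0.43 = 0.0688.
The CYP2E1 pathway (27% of clearance) increases to 4.5× activity: 0.27 × 4.5 = 1.215.
Non-CYP routes (32%) are unchanged.
Relative clearance = 0.0525 + 0.0688 + 1.215 + 0.32 = 1.6563.
Dividing the baseline by the relative clearance: 29.8 / 1.6563 = 18.0 ng/mL.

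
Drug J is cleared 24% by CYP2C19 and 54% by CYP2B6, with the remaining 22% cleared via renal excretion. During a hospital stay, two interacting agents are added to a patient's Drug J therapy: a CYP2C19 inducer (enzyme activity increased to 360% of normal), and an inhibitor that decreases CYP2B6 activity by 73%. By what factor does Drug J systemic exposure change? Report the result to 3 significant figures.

0.813

The CYP2C19 pathway (24% of clearance) is boosted to 3.6× activity: 0.24 × 3.6 = 0.864.
The CYP2B6 pathway (54% of clearance) drops to 0.27× activity: 0.54 × 0.27 = 0.1458.
Non-CYP routes (22%) are unchanged.
New clearance relative to baseline: 0.864 + 0.1458 + 0.22 = 1.2298.
Systemic exposure ∝ 1/CL: fold-change = 1 / 1.2298 = 0.813.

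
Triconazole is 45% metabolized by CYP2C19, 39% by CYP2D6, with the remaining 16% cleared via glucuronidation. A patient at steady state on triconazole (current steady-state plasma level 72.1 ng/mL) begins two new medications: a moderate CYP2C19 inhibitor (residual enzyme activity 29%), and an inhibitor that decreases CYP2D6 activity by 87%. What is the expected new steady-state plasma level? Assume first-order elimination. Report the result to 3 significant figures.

211 ng/mL

The CYP2C19 pathway (45% of clearance) drops to 0.29× activity: 0.45 × 0.29 = 0.1305.
The CYP2D6 pathway (39% of clearance) falls to 0.13× activity: 0.39 × 0.13 = 0.0507.
The remaining 16% of clearance is unaffected.
New clearance relative to baseline: 0.1305 + 0.0507 + 0.16 = 0.3412.
Steady-state plasma level ∝ 1/CL: new value = 72.1 / 0.3412 = 211 ng/mL.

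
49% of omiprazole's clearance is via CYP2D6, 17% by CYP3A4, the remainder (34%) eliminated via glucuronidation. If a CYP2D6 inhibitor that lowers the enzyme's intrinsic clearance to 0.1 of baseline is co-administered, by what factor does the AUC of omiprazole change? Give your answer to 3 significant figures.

The CYP2D6 pathway (49% of clearance) falls to 0.1× activity: 0.49 × 0.1 = 0.049.
CYP3A4 (17%) and the residual 34% are unaffected.
New clearance relative to baseline: 0.049 + 0.17 + 0.34 = 0.559.
AUC ratio = CL_old/CL_new = 1 / 0.559 = 1.79.

1.79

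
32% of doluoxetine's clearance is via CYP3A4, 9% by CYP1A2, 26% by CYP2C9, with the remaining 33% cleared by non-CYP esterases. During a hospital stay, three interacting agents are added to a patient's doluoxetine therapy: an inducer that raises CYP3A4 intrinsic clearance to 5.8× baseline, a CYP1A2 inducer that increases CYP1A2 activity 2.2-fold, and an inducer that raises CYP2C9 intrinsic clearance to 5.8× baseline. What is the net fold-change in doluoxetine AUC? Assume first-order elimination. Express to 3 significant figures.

0.257

The CYP3A4 pathway (32% of clearance) increases to 5.8× activity: 0.32 × 5.8 = 1.856.
The CYP1A2 pathway (9% of clearance) increases to 2.2× activity: 0.09 × 2.2 = 0.198.
The CYP2C9 pathway (26% of clearance) rises to 5.8× activity: 0.26 × 5.8 = 1.508.
The remaining 33% of clearance is unaffected.
CL_new/CL_old = 1.856 + 0.198 + 1.508 + 0.33 = 3.892.
AUC ∝ 1/CL: fold-change = 1 / 3.892 = 0.257.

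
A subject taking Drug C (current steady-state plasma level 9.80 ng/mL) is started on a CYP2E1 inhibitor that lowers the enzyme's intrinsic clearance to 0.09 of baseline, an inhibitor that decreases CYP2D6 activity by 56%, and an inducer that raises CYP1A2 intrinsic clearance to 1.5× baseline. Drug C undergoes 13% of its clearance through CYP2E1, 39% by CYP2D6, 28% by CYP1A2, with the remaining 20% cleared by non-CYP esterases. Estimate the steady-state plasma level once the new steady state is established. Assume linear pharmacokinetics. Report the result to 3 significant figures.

CYP2E1: 0.13 × 0.09 = 0.0117
CYP2D6: 0.39 × 0.44 = 0.1716
CYP1A2: 0.28 × 1.5 = 0.42
Other: 0.2 (unchanged)
CL_new/CL_old = 0.0117 + 0.1716 + 0.42 + 0.2 = 0.8033.
Dividing the baseline by the relative clearance: 9.80 / 0.8033 = 12.2 ng/mL.

12.2 ng/mL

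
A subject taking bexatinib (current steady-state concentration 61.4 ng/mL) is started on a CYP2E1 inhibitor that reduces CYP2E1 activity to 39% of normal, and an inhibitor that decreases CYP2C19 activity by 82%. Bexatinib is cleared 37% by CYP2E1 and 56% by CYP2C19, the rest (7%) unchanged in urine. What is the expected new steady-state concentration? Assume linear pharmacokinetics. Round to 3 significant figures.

The CYP2E1 pathway (37% of clearance) drops to 0.39× activity: 0.37 × 0.39 = 0.1443.
The CYP2C19 pathway (56% of clearance) drops to 0.18× activity: 0.56 × 0.18 = 0.1008.
The remaining 7% of clearance is unaffected.
Relative clearance = 0.1443 + 0.1008 + 0.07 = 0.3151.
New steady-state concentration = 61.4 / 0.3151 = 195 ng/mL (concentration scales inversely with clearance).

195 ng/mL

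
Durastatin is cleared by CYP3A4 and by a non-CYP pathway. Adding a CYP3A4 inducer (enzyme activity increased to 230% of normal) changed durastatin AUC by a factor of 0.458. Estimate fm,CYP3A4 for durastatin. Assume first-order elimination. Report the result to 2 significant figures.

0.91

CL'/CL = 1 / 0.458 = 2.183
2.3·fm + (1 − fm) = 2.183
fm = (2.183 − 1) / (2.3 − 1) = 0.91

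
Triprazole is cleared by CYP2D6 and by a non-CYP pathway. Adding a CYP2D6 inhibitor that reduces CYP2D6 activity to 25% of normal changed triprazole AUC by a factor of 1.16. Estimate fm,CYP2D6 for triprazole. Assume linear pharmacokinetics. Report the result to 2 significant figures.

0.18

Write x for the fraction cleared via CYP2D6. The observed AUC change means clearance fell to 1/1.16 = 0.8621 of baseline.
Only the CYP2D6 route changed, so 0.8621 = x·0.25 + (1 − x), giving x = 0.18.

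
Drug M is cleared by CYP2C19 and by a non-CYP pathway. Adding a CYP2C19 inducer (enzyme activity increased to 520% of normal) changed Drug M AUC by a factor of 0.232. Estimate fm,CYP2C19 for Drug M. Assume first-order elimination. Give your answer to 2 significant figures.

0.79

Let fm be the CYP2C19 fraction. New clearance relative to baseline = fm × 5.2 + (1 − fm).
AUC ratio = 1 / (new CL fraction), so new CL fraction = 1 / 0.232 = 4.31.
fm × 5.2 + 1 − fm = 4.31  ⇒  fm × (5.2 − 1) = 3.31  ⇒  fm = 0.79.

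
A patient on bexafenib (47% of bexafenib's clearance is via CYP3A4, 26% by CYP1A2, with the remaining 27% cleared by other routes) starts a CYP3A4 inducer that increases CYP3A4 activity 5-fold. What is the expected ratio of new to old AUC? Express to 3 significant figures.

0.347

CYP3A4: 0.47 × 5 = 2.35
CYP1A2: 0.26 (unchanged)
Other: 0.27 (unchanged)
New clearance relative to baseline: 2.35 + 0.26 + 0.27 = 2.88.
Since AUC ∝ 1/CL, the ratio is 1 / 2.88 = 0.347.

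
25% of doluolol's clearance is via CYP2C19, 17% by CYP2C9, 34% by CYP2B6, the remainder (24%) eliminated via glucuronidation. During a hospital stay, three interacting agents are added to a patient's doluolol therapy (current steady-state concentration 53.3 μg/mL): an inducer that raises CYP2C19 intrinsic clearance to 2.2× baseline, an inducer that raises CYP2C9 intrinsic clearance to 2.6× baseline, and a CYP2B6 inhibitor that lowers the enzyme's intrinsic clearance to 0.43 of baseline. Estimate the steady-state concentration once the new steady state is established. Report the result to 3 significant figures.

38.7 μg/mL

The CYP2C19 pathway (25% of clearance) is boosted to 2.2× activity: 0.25 × 2.2 = 0.55.
The CYP2C9 pathway (17% of clearance) rises to 2.6× activity: 0.17 × 2.6 = 0.442.
The CYP2B6 pathway (34% of clearance) falls to 0.43× activity: 0.34 × 0.43 = 0.1462.
The remaining 24% of clearance is unaffected.
New clearance relative to baseline: 0.55 + 0.442 + 0.1462 + 0.24 = 1.3782.
Dividing the baseline by the relative clearance: 53.3 / 1.3782 = 38.7 μg/mL.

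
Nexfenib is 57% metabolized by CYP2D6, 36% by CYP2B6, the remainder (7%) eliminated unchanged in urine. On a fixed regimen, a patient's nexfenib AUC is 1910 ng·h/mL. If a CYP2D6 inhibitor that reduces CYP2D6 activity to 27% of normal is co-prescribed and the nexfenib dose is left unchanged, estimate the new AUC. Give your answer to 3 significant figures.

3.27 × 10³ ng·h/mL

The CYP2D6 pathway (57% of clearance) is reduced to 0.27× activity: 0.57 × 0.27 = 0.1539.
CYP2B6 (36%) and the residual 7% are unaffected.
Relative clearance = 0.1539 + 0.36 + 0.07 = 0.5839.
New AUC = baseline ÷ relative clearance = 1910 / 0.5839 = 3.27 × 10³ ng·h/mL.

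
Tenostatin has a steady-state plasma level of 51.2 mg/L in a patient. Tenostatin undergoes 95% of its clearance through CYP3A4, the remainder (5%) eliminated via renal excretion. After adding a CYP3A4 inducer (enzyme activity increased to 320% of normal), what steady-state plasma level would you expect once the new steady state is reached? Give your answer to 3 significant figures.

CYP3A4: 0.95 × 3.2 = 3.04
Other: 0.05 (unchanged)
New clearance relative to baseline: 3.04 + 0.05 = 3.09.
Steady-state plasma level ∝ 1/CL, so new value = 51.2 / 3.09 = 16.6 mg/L.

16.6 mg/L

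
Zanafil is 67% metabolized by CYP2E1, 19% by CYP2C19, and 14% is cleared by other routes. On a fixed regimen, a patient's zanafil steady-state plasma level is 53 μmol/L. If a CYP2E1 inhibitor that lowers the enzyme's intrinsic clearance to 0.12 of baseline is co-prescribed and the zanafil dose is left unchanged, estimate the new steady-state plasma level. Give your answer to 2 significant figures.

The CYP2E1 pathway (67% of clearance) is reduced to 0.12× activity: 0.67 × 0.12 = 0.0804.
CYP2C19 (19%) and the residual 14% are unaffected.
CL_new/CL_old = 0.0804 + 0.19 + 0.14 = 0.4104.
Steady-state plasma level ∝ 1/CL, so new value = 53 / 0.4104 = 1.3 × 10² μmol/L.

1.3 × 10² μmol/L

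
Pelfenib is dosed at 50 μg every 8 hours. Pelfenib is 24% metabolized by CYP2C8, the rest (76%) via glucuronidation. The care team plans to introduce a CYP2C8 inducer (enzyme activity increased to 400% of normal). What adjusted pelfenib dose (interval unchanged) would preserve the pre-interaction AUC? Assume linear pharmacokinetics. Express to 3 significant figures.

The CYP2C8 pathway (24% of clearance) rises to 4× activity: 0.24 × 4 = 0.96.
The remaining 76% of clearance is unaffected.
New clearance relative to baseline: 0.96 + 0.76 = 1.72.
Css,avg = (dose rate)/CL, so holding Css fixed requires dose ∝ CL: 50 × 1.72 = 86.0 μg.

86.0 μg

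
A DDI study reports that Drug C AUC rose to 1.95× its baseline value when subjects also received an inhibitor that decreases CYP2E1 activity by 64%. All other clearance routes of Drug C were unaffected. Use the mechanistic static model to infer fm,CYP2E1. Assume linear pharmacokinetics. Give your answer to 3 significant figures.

0.761

Let x = fm,CYP2E1. Because AUC ∝ 1/CL, relative clearance fell to 1/1.95 = 0.5128.
Only the CYP2E1 route changed, so 0.5128 = x·0.36 + (1 − x), giving x = 0.761.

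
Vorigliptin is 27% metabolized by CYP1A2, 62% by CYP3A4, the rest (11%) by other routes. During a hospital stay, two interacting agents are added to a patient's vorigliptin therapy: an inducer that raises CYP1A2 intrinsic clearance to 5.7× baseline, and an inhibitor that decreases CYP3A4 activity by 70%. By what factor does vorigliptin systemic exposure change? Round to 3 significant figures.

0.545

The CYP1A2 pathway (27% of clearance) is boosted to 5.7× activity: 0.27 × 5.7 = 1.539.
The CYP3A4 pathway (62% of clearance) falls to 0.3× activity: 0.62 × 0.3 = 0.186.
Non-CYP routes (11%) are unchanged.
New clearance relative to baseline: 1.539 + 0.186 + 0.11 = 1.835.
Because systemic exposure varies inversely with clearance, the combined effect is 1 / 1.835 = 0.545.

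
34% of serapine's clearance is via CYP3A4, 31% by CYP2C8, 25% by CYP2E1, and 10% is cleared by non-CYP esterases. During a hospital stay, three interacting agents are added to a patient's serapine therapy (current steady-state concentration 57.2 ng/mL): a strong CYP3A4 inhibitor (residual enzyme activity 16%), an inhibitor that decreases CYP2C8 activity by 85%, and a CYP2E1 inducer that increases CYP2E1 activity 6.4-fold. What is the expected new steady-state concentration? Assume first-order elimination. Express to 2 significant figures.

CYP3A4: 0.34 × 0.16 = 0.0544
CYP2C8: 0.31 × 0.15 = 0.0465
CYP2E1: 0.25 × 6.4 = 1.6
Other: 0.1 (unchanged)
Relative clearance = 0.0544 + 0.0465 + 1.6 + 0.1 = 1.8009.
Steady-state concentration ∝ 1/CL: new value = 57.2 / 1.8009 = 32 ng/mL.

32 ng/mL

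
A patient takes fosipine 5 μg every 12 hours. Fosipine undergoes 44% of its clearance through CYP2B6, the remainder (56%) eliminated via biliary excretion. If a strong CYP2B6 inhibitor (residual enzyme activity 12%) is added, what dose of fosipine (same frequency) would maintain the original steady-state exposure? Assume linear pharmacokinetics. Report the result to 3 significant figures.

3.06 μg

The CYP2B6 pathway (44% of clearance) drops to 0.12× activity: 0.44 × 0.12 = 0.0528.
The remaining 56% of clearance is unaffected.
CL_new/CL_old = 0.0528 + 0.56 = 0.6128.
To maintain the same steady-state level, dose must scale with clearance: new dose = 5 × 0.6128 = 3.06 μg.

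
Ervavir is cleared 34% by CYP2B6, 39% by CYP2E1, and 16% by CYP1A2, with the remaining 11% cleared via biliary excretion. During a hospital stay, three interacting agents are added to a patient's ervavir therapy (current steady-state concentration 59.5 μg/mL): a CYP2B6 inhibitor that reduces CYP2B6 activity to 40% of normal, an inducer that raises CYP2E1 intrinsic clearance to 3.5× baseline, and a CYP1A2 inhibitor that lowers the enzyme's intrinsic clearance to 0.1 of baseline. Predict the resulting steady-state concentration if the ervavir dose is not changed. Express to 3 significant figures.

36.6 μg/mL

The CYP2B6 pathway (34% of clearance) falls to 0.4× activity: 0.34 × 0.4 = 0.136.
The CYP2E1 pathway (39% of clearance) increases to 3.5× activity: 0.39 × 3.5 = 1.365.
The CYP1A2 pathway (16% of clearance) drops to 0.1× activity: 0.16 × 0.1 = 0.016.
Non-CYP routes (11%) are unchanged.
CL_new/CL_old = 0.136 + 1.365 + 0.016 + 0.11 = 1.627.
Steady-state concentration ∝ 1/CL: new value = 59.5 / 1.627 = 36.6 μg/mL.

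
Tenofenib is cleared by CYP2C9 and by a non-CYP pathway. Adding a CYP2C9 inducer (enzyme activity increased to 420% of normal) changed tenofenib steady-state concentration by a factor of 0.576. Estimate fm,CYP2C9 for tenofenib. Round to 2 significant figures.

Let x = fm,CYP2C9. Because steady-state concentration ∝ 1/CL, relative clearance rose to 1/0.576 = 1.736.
Setting x·4.2 + (1 − x) = 1.736 and solving: x = (1.736 − 1)/(4.2 − 1) = 0.23.

0.23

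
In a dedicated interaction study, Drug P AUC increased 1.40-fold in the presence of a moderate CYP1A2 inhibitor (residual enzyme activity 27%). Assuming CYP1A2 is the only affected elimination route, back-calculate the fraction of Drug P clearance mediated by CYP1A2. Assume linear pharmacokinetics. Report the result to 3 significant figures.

0.391

Call the CYP1A2 fraction fm. After the interaction, CL_new/CL_old = fm × 0.27 + (1 − fm).
AUC ratio = 1 / (new CL fraction), so new CL fraction = 1 / 1.40 = 0.7143.
fm × 0.27 + 1 − fm = 0.7143  ⇒  fm × (0.27 − 1) = −0.2857  ⇒  fm = 0.391.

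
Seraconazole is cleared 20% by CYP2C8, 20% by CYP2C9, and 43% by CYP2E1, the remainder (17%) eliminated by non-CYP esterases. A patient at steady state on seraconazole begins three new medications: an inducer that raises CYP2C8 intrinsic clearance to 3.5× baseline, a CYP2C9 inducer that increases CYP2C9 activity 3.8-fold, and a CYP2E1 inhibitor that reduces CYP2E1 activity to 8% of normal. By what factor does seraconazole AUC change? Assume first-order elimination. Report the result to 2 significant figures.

CYP2C8: 0.2 × 3.5 = 0.7
CYP2C9: 0.2 × 3.8 = 0.76
CYP2E1: 0.43 × 0.08 = 0.0344
Other: 0.17 (unchanged)
Relative clearance = 0.7 + 0.76 + 0.0344 + 0.17 = 1.6644.
Net AUC ratio = 1 / 1.6644 = 0.60.

0.60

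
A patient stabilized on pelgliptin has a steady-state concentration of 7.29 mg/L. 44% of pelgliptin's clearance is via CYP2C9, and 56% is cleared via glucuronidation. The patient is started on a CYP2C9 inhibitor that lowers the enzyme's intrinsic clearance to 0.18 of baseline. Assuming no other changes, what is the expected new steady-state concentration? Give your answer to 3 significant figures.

11.4 mg/L

CYP2C9: 0.44 × 0.18 = 0.0792
Other: 0.56 (unchanged)
CL_new/CL_old = 0.0792 + 0.56 = 0.6392.
With dosing unchanged, steady-state concentration scales as 1/CL: 7.29 / 0.6392 = 11.4 mg/L.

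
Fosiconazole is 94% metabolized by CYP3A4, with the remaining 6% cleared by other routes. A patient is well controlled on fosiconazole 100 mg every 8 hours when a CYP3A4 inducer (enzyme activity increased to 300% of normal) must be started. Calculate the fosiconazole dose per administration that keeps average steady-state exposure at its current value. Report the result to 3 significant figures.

288 mg

The CYP3A4 pathway (94% of clearance) rises to 3× activity: 0.94 × 3 = 2.82.
The remaining 6% of clearance is unaffected.
Relative clearance = 2.82 + 0.06 = 2.88.
Css,avg = (dose rate)/CL, so holding Css fixed requires dose ∝ CL: 100 × 2.88 = 288 mg.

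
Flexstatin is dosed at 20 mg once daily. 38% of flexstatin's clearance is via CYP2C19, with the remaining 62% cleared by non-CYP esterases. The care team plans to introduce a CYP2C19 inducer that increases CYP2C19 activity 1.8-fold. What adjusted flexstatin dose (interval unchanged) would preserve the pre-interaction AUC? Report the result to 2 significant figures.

26 mg

The CYP2C19 pathway (38% of clearance) increases to 1.8× activity: 0.38 × 1.8 = 0.684.
Non-CYP routes (62%) are unchanged.
New clearance relative to baseline: 0.684 + 0.62 = 1.304.
Exposure is unchanged when dose changes in proportion to clearance. New dose = 20 mg × 1.304 = 26 mg.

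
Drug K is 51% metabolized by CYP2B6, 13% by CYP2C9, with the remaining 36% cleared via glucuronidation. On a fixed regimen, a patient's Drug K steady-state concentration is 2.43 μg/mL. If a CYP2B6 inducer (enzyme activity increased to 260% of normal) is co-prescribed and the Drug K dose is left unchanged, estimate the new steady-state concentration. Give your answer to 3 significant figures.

CYP2B6: 0.51 × 2.6 = 1.326
CYP2C9: 0.13 (unchanged)
Other: 0.36 (unchanged)
New clearance relative to baseline: 1.326 + 0.13 + 0.36 = 1.816.
With dosing unchanged, steady-state concentration scales as 1/CL: 2.43 / 1.816 = 1.34 μg/mL.

1.34 μg/mL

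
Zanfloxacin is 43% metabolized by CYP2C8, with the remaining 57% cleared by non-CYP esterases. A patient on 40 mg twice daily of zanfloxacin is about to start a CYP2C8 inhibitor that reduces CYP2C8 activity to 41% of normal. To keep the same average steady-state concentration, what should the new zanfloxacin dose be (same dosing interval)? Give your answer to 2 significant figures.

30 mg

The CYP2C8 pathway (43% of clearance) is reduced to 0.41× activity: 0.43 × 0.41 = 0.1763.
Non-CYP routes (57%) are unchanged.
New clearance relative to baseline: 0.1763 + 0.57 = 0.7463.
Css,avg = (dose rate)/CL, so holding Css fixed requires dose ∝ CL: 40 × 0.7463 = 30 mg.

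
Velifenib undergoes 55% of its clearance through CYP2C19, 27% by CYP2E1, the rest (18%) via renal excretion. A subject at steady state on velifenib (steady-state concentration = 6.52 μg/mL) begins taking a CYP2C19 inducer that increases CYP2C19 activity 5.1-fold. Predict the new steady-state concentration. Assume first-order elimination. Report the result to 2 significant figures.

CYP2C19: 0.55 × 5.1 = 2.805
CYP2E1: 0.27 (unchanged)
Other: 0.18 (unchanged)
CL_new/CL_old = 2.805 + 0.27 + 0.18 = 3.255.
Steady-state concentration ∝ 1/CL, so new value = 6.52 / 3.255 = 2.0 μg/mL.

2.0 μg/mL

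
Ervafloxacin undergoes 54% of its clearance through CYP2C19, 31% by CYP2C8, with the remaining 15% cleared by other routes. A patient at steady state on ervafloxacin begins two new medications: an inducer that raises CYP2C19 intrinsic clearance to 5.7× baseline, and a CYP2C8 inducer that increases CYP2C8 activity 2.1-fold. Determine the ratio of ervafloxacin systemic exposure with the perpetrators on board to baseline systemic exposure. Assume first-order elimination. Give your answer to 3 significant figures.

0.258

The CYP2C19 pathway (54% of clearance) is boosted to 5.7× activity: 0.54 × 5.7 = 3.078.
The CYP2C8 pathway (31% of clearance) increases to 2.1× activity: 0.31 × 2.1 = 0.651.
Non-CYP routes (15%) are unchanged.
New clearance relative to baseline: 3.078 + 0.651 + 0.15 = 3.879.
Systemic exposure ∝ 1/CL: fold-change = 1 / 3.879 = 0.258.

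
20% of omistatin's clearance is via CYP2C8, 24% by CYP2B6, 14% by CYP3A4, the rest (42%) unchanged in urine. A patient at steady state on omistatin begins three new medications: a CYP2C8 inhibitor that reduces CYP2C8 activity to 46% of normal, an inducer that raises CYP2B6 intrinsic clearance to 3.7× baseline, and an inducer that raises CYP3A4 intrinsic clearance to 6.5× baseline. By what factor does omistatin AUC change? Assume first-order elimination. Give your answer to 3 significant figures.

The CYP2C8 pathway (20% of clearance) is reduced to 0.46× activity: 0.2 × 0.46 = 0.092.
The CYP2B6 pathway (24% of clearance) rises to 3.7× activity: 0.24 × 3.7 = 0.888.
The CYP3A4 pathway (14% of clearance) is boosted to 6.5× activity: 0.14 × 6.5 = 0.91.
The remaining 42% of clearance is unaffected.
Relative clearance = 0.092 + 0.888 + 0.91 + 0.42 = 2.31.
Net AUC ratio = 1 / 2.31 = 0.433.

0.433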